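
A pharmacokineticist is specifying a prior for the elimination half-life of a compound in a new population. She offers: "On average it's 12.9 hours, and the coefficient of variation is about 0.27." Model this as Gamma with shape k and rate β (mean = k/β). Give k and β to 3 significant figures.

For Gamma(k, rate β): mean = k/β, variance = k/β², so CV = 1/√k.
CV = 0.27, hence k = 1/CV² = 13.7.
Then β = k/mean = 13.7/12.9 = 1.06.

k ≈ 13.7, β ≈ 1.06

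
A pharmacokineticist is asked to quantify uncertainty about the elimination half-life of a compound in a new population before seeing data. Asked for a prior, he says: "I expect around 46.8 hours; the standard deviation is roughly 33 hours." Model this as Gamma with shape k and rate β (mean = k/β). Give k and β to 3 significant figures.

For Gamma(k, rate β): mean = k/β, variance = k/β², so CV = 1/√k.
CV = SD/mean = 33/46.8 = 0.7051, hence k = 1/CV² = 2.01.
Then β = k/mean = 2.01/46.8 = 0.043.

k ≈ 2.01, β ≈ 0.043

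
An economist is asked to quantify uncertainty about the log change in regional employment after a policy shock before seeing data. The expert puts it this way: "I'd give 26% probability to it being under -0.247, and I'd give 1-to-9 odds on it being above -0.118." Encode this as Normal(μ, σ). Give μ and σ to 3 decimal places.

For Normal(μ,σ), the p-quantile is μ + z_p·σ. Here z_{0.26} = -0.6433, z_{0.9} = 1.282.
So -0.247 = μ − 0.6433σ and -0.118 = μ + 1.282σ.
Subtracting: σ = (-0.118 − -0.247)/(1.282 − (-0.6433)) = 0.067.
Then μ = -0.247 − (-0.6433)·0.067 = -0.204.

μ = -0.204, σ = 0.067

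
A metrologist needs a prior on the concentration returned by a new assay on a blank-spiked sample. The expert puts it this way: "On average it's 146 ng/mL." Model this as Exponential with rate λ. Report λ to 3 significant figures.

Exponential mean = 1/λ, so λ = 1/146.0 = 0.00685.

λ ≈ 0.00685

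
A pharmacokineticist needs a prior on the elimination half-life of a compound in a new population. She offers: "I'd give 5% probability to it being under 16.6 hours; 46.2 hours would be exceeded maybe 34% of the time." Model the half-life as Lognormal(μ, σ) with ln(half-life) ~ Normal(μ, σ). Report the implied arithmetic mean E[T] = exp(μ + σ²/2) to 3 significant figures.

E[T] ≈ 42.6 hours

If T ~ Lognormal(μ,σ) then ln T ~ Normal(μ,σ), so the p-quantile of ln T is μ + z_p·σ.
ln(16.6) = 2.809 and ln(46.2) = 3.833; z_{0.05} = -1.645, z_{0.66} = 0.4125.
σ = (3.833 − 2.809)/(0.4125 − (-1.645)) = 0.498.
μ = 2.809 − (-1.645)·0.498 = 3.628.
E[T] = exp(μ + σ²/2) = exp(3.628 + 0.1238) = 42.6 hours.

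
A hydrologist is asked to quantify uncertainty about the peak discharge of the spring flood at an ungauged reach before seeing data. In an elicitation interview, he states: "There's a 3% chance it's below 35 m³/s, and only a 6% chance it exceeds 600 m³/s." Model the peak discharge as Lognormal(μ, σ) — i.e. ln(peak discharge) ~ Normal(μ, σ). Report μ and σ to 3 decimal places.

μ ≈ 5.111, σ ≈ 0.827

If T ~ Lognormal(μ,σ) then ln T ~ Normal(μ,σ), so the p-quantile of ln T is μ + z_p·σ.
ln(35) = 3.555 and ln(600) = 6.397; z_{0.03} = -1.881, z_{0.94} = 1.555.
σ = (6.397 − 3.555)/(1.555 − (-1.881)) = 0.827.
μ = 3.555 − (-1.881)·0.827 = 5.111.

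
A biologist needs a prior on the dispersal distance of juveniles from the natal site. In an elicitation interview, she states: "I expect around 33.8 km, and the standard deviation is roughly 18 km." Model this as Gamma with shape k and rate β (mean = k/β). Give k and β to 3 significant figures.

For Gamma(k, rate β): mean = k/β, variance = k/β², so CV = 1/√k.
CV = SD/mean = 18/33.8 = 0.5325, hence k = 1/CV² = 3.53.
Then β = k/mean = 3.53/33.8 = 0.104.

k ≈ 3.53, β ≈ 0.104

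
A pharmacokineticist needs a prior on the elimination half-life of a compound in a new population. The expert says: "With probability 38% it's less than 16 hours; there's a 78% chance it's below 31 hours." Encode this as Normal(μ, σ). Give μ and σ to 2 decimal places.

μ = 20.25, σ = 13.92

For Normal(μ,σ), the p-quantile is μ + z_p·σ. Here z_{0.38} = -0.3055, z_{0.78} = 0.7722.
So 16 = μ − 0.3055σ and 31 = μ + 0.7722σ.
Subtracting: σ = (31 − 16)/(0.7722 − (-0.3055)) = 13.92.
Then μ = 16 − (-0.3055)·13.92 = 20.25.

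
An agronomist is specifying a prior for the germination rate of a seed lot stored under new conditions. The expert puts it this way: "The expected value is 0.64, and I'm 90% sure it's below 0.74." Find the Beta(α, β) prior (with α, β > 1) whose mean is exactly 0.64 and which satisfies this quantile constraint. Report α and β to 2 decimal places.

α ≈ 23.12, β ≈ 13.01

With mean 0.64 fixed, write α = 0.64s, β = 0.36s where s = α+β.
Need P(θ < 0.74) = 0.9 under Beta(0.64s, 0.36s). Normal approximation: (q−m)/√(m(1−m)/s) ≈ z_{0.9} = 1.28, so s ≈ 0.64·0.36·(1.28)²/(0.74−0.64)² = 37.8.
At s = 37.8: P(θ<0.74) ≈ 0.905. Adjusting to match 0.9 gives s ≈ 36.13.
So α = 0.64·36.13 ≈ 23.12, β = 0.36·36.13 ≈ 13.01.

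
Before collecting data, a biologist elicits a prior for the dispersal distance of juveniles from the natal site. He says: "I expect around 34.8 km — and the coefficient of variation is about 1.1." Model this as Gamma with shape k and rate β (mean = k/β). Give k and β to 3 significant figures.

k ≈ 0.826, β ≈ 0.0237

For Gamma(k, rate β): mean = k/β, variance = k/β², so CV = 1/√k.
CV = 1.1, hence k = 1/CV² = 0.826.
Then β = k/mean = 0.826/34.8 = 0.0237.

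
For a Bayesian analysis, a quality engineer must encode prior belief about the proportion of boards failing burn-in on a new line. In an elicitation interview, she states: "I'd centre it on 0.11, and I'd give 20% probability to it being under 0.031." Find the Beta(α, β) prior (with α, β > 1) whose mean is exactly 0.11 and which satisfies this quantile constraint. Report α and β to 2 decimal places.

α ≈ 1.13, β ≈ 9.14

With mean 0.11 fixed, write α = 0.11s, β = 0.89s where s = α+β.
Need P(θ < 0.031) = 0.2 under Beta(0.11s, 0.89s). Normal approximation: (q−m)/√(m(1−m)/s) ≈ z_{0.2} = -0.842, so s ≈ 0.11·0.89·(-0.842)²/(0.031−0.11)² = 11.1.
At s = 11.1: P(θ<0.031) ≈ 0.184. Adjusting to match 0.2 gives s ≈ 10.27.
So α = 0.11·10.27 ≈ 1.13, β = 0.89·10.27 ≈ 9.14.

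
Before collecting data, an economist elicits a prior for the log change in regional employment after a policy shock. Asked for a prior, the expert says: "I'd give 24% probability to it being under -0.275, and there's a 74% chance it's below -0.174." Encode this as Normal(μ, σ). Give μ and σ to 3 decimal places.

μ = -0.222, σ = 0.075

The p-quantile of Normal(μ,σ) is μ + z_p·σ, with z_{0.24} = -0.7063 and z_{0.74} = 0.6433.
Eliminate σ: μ = (z₂·x₁ − z₁·x₂)/(z₂ − z₁) = (0.6433·-0.275 − (-0.7063)·-0.174)/1.35 = -0.222.
Then σ = (x₂ − x₁)/(z₂ − z₁) = (-0.174 − -0.275)/1.35 = 0.075.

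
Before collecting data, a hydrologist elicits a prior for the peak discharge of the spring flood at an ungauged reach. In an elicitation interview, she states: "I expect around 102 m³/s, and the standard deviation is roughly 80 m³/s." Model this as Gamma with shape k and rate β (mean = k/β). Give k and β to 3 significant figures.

k ≈ 1.63, β ≈ 0.0159

For Gamma(k, rate β): mean = k/β, variance = k/β², so CV = 1/√k.
CV = SD/mean = 80/102 = 0.7843, hence k = 1/CV² = 1.63.
Then β = k/mean = 1.63/102 = 0.0159.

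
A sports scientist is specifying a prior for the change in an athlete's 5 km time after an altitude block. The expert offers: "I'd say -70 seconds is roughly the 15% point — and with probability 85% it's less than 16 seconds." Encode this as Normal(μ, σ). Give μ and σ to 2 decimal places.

μ = -27.00, σ = 41.49

The p-quantile of Normal(μ,σ) is μ + z_p·σ, with z_{0.15} = -1.036 and z_{0.85} = 1.036.
Eliminate σ: μ = (z₂·x₁ − z₁·x₂)/(z₂ − z₁) = (1.036·-70 − (-1.036)·16)/2.073 = -27.00.
Then σ = (x₂ − x₁)/(z₂ − z₁) = (16 − -70)/2.073 = 41.49.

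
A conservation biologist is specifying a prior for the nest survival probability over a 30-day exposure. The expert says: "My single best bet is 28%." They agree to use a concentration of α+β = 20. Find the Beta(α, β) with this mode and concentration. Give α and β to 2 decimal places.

For α,β > 1 the Beta mode is (α−1)/(α+β−2). With α+β = 20, the mode is (α−1)/18.
Set (α−1)/18 = 0.28 → α = 1 + 0.28·18 = 6.04.
β = 20 − α = 13.96.

α = 6.04, β = 13.96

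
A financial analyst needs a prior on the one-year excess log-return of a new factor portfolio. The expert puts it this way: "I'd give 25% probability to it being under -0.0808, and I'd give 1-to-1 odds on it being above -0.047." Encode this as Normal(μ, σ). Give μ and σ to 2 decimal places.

The p-quantile of Normal(μ,σ) is μ + z_p·σ, with z_{0.25} = -0.6745 and z_{0.5} = 0.
Eliminate σ: μ = (z₂·x₁ − z₁·x₂)/(z₂ − z₁) = (0·-0.0808 − (-0.6745)·-0.047)/0.6745 = -0.05.
Then σ = (x₂ − x₁)/(z₂ − z₁) = (-0.047 − -0.0808)/0.6745 = 0.05.

μ = -0.05, σ = 0.05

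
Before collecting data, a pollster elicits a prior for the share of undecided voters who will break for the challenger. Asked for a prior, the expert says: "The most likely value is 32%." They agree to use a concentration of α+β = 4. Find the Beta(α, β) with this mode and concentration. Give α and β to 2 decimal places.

For α,β > 1 the Beta mode is (α−1)/(α+β−2). With α+β = 4, the mode is (α−1)/2.
Set (α−1)/2 = 0.32 → α = 1 + 0.32·2 = 1.64.
β = 4 − α = 2.36.

α = 1.64, β = 2.36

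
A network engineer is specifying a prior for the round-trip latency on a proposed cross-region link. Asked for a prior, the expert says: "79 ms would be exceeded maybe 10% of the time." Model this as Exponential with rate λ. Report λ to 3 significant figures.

λ ≈ 0.0291

P(T > 79.0) = e^(−λ·79.0) = 0.1, so λ = −ln(0.1)/79.0 = 0.0291.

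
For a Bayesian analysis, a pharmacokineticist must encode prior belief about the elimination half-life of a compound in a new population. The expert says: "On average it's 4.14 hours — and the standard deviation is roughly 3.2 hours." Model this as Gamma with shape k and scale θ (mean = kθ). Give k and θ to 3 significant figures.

For Gamma(k, scale θ): mean = kθ, variance = kθ², so CV = 1/√k.
CV = SD/mean = 3.2/4.14 = 0.7729, hence k = 1/CV² = 1.67.
Then θ = mean/k = 4.14/1.67 = 2.47.

k ≈ 1.67, θ ≈ 2.47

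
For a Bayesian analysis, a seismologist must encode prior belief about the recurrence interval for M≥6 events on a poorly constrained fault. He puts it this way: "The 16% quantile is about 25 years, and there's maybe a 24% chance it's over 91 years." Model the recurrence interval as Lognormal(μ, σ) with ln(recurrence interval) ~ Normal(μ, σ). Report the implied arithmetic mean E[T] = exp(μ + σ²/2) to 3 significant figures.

If T ~ Lognormal(μ,σ) then ln T ~ Normal(μ,σ), so the p-quantile of ln T is μ + z_p·σ.
ln(25) = 3.219 and ln(91) = 4.511; z_{0.16} = -0.9945, z_{0.76} = 0.7063.
σ = (4.511 − 3.219)/(0.7063 − (-0.9945)) = 0.760.
μ = 3.219 − (-0.9945)·0.760 = 3.974.
E[T] = exp(μ + σ²/2) = exp(3.974 + 0.2885) = 71 years.

E[T] ≈ 71 years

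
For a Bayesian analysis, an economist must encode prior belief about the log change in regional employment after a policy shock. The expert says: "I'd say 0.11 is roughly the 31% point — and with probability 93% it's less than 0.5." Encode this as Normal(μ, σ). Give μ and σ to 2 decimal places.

μ = 0.21, σ = 0.20

The p-quantile of Normal(μ,σ) is μ + z_p·σ, with z_{0.31} = -0.4959 and z_{0.93} = 1.476.
Eliminate σ: μ = (z₂·x₁ − z₁·x₂)/(z₂ − z₁) = (1.476·0.11 − (-0.4959)·0.5)/1.972 = 0.21.
Then σ = (x₂ − x₁)/(z₂ − z₁) = (0.5 − 0.11)/1.972 = 0.20.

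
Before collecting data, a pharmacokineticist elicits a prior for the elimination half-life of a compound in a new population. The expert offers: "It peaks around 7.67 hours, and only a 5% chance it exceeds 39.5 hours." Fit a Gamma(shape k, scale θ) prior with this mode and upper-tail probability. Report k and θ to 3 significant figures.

Gamma(k,θ) with k>1 has mode (k−1)θ, so θ = 7.67/(k−1).
Need P(X < 39.5) = 0.95 with θ tied to k this way. Start at k = 2, θ = 7.67: P(X<39.5) ≈ 0.964.
Too high — lower k to spread out. Iterating converges to k ≈ 1.88.
Then θ = 7.67/(1.88−1) ≈ 8.67.

k ≈ 1.88, θ ≈ 8.67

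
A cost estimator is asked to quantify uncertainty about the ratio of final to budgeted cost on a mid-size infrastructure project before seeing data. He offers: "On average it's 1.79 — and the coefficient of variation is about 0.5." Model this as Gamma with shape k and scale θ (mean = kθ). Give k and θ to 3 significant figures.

For Gamma(k, scale θ): mean = kθ, variance = kθ², so CV = 1/√k.
CV = 0.5, hence k = 1/CV² = 4.
Then θ = mean/k = 1.79/4 = 0.448.

k ≈ 4, θ ≈ 0.448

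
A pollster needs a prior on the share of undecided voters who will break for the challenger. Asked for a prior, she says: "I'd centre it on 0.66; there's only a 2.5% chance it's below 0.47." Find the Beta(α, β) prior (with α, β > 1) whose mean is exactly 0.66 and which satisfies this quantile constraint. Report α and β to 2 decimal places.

With mean 0.66 fixed, write α = 0.66s, β = 0.34s where s = α+β.
Need P(θ < 0.47) = 0.025 under Beta(0.66s, 0.34s). Normal approximation: (q−m)/√(m(1−m)/s) ≈ z_{0.025} = -1.96, so s ≈ 0.66·0.34·(-1.96)²/(0.47−0.66)² = 23.9.
At s = 23.9: P(θ<0.47) ≈ 0.029. Adjusting to match 0.025 gives s ≈ 25.60.
So α = 0.66·25.60 ≈ 16.89, β = 0.34·25.60 ≈ 8.70.

α ≈ 16.89, β ≈ 8.70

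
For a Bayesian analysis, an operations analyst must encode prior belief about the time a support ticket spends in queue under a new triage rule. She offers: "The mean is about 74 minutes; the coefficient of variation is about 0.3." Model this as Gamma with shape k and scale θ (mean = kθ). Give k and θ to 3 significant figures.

k ≈ 11.1, θ ≈ 6.66

For Gamma(k, scale θ): mean = kθ, variance = kθ², so CV = 1/√k.
CV = 0.3, hence k = 1/CV² = 11.1.
Then θ = mean/k = 74/11.1 = 6.66.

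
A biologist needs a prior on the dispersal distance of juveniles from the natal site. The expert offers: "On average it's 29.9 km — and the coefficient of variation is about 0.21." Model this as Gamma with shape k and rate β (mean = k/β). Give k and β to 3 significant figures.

k ≈ 22.7, β ≈ 0.758

For Gamma(k, rate β): mean = k/β, variance = k/β², so CV = 1/√k.
CV = 0.21, hence k = 1/CV² = 22.7.
Then β = k/mean = 22.7/29.9 = 0.758.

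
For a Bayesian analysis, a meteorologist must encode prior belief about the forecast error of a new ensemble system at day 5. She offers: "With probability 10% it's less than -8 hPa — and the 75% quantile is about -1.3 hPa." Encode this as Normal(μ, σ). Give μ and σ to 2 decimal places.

The p-quantile of Normal(μ,σ) is μ + z_p·σ, with z_{0.1} = -1.282 and z_{0.75} = 0.6745.
Eliminate σ: μ = (z₂·x₁ − z₁·x₂)/(z₂ − z₁) = (0.6745·-8 − (-1.282)·-1.3)/1.956 = -3.61.
Then σ = (x₂ − x₁)/(z₂ − z₁) = (-1.3 − -8)/1.956 = 3.43.

μ = -3.61, σ = 3.43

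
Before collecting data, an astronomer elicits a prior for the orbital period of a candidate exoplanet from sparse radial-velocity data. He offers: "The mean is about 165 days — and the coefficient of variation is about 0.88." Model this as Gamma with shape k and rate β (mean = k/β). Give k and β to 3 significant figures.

For Gamma(k, rate β): mean = k/β, variance = k/β², so CV = 1/√k.
CV = 0.88, hence k = 1/CV² = 1.29.
Then β = k/mean = 1.29/165 = 0.00783.

k ≈ 1.29, β ≈ 0.00783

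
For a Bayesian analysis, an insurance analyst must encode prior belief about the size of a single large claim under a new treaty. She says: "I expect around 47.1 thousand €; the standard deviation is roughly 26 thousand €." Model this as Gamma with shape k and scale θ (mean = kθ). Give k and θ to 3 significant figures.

For Gamma(k, scale θ): mean = kθ, variance = kθ², so CV = 1/√k.
CV = SD/mean = 26/47.1 = 0.552, hence k = 1/CV² = 3.28.
Then θ = mean/k = 47.1/3.28 = 14.4.

k ≈ 3.28, θ ≈ 14.4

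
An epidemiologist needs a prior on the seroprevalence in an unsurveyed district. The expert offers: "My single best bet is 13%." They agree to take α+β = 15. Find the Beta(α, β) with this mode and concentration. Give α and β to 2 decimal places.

α = 2.69, β = 12.31

For α,β > 1 the Beta mode is (α−1)/(α+β−2). With α+β = 15, the mode is (α−1)/13.
Set (α−1)/13 = 0.13 → α = 1 + 0.13·13 = 2.69.
β = 15 − α = 12.31.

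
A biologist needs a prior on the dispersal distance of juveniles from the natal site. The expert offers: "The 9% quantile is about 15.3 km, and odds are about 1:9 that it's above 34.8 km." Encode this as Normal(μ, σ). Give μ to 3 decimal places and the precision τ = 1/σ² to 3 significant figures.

μ = 25.270, τ = 0.0181

For Normal(μ,σ), the p-quantile is μ + z_p·σ. Here z_{0.09} = -1.341, z_{0.9} = 1.282.
So 15.3 = μ − 1.341σ and 34.8 = μ + 1.282σ.
Subtracting: σ = (34.8 − 15.3)/(1.282 − (-1.341)) = 7.436.
Then μ = 15.3 − (-1.341)·7.436 = 25.270.
Precision τ = 1/σ² = 1/7.436² = 0.0181.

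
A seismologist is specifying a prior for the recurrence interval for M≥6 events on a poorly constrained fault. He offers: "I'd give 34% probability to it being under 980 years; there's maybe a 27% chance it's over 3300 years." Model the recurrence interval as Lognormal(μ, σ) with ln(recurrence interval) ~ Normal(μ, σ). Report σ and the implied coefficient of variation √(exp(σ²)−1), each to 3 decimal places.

σ ≈ 1.184, CV ≈ 1.751

If T ~ Lognormal(μ,σ) then ln T ~ Normal(μ,σ), so the p-quantile of ln T is μ + z_p·σ.
ln(980) = 6.888 and ln(3300) = 8.102; z_{0.34} = -0.4125, z_{0.73} = 0.6128.
σ = (8.102 − 6.888)/(0.6128 − (-0.4125)) = 1.184.
μ = 6.888 − (-0.4125)·1.184 = 7.376.
CV = √(exp(σ²)−1) = √(exp(1.4023)−1) = 1.751.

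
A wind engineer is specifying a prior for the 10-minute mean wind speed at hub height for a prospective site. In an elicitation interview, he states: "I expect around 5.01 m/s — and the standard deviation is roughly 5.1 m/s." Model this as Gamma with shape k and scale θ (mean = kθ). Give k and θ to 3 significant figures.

k ≈ 0.965, θ ≈ 5.19

For Gamma(k, scale θ): mean = kθ, variance = kθ², so CV = 1/√k.
CV = SD/mean = 5.1/5.01 = 1.018, hence k = 1/CV² = 0.965.
Then θ = mean/k = 5.01/0.965 = 5.19.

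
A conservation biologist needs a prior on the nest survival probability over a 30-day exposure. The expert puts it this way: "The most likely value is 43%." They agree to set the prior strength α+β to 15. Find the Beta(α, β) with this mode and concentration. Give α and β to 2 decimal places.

For α,β > 1 the Beta mode is (α−1)/(α+β−2). With α+β = 15, the mode is (α−1)/13.
Set (α−1)/13 = 0.43 → α = 1 + 0.43·13 = 6.59.
β = 15 − α = 8.41.

α = 6.59, β = 8.41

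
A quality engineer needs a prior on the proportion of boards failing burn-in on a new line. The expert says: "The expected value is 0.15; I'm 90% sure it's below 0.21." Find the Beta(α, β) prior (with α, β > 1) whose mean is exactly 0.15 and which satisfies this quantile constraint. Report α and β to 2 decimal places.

α ≈ 9.27, β ≈ 52.52

With mean 0.15 fixed, write α = 0.15s, β = 0.85s where s = α+β.
Need P(θ < 0.21) = 0.9 under Beta(0.15s, 0.85s). Normal approximation: (q−m)/√(m(1−m)/s) ≈ z_{0.9} = 1.28, so s ≈ 0.15·0.85·(1.28)²/(0.21−0.15)² = 58.2.
At s = 58.2: P(θ<0.21) ≈ 0.894. Adjusting to match 0.9 gives s ≈ 61.79.
So α = 0.15·61.79 ≈ 9.27, β = 0.85·61.79 ≈ 52.52.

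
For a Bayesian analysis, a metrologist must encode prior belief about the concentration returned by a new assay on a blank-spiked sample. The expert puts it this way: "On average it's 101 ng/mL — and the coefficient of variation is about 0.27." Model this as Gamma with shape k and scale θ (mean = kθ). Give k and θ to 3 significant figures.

k ≈ 13.7, θ ≈ 7.36

For Gamma(k, scale θ): mean = kθ, variance = kθ², so CV = 1/√k.
CV = 0.27, hence k = 1/CV² = 13.7.
Then θ = mean/k = 101/13.7 = 7.36.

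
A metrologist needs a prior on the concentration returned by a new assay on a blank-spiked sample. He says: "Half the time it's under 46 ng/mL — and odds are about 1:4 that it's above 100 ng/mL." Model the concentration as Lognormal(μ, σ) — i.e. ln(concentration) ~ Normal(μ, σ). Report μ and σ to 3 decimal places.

If T ~ Lognormal(μ,σ) then ln T ~ Normal(μ,σ), so the p-quantile of ln T is μ + z_p·σ.
ln(46) = 3.829 and ln(100) = 4.605; z_{0.5} = 0, z_{0.8} = 0.8416.
σ = (4.605 − 3.829)/(0.8416 − (0)) = 0.923.
μ = 3.829 − (0)·0.923 = 3.829.

μ ≈ 3.829, σ ≈ 0.923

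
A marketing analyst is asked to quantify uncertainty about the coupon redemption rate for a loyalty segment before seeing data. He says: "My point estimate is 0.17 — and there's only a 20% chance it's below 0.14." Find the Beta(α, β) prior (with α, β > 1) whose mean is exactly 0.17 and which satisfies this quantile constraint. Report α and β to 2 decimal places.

α ≈ 19.43, β ≈ 94.88

With mean 0.17 fixed, write α = 0.17s, β = 0.83s where s = α+β.
Need P(θ < 0.14) = 0.2 under Beta(0.17s, 0.83s). Normal approximation: (q−m)/√(m(1−m)/s) ≈ z_{0.2} = -0.842, so s ≈ 0.17·0.83·(-0.842)²/(0.14−0.17)² = 111.0.
At s = 111.0: P(θ<0.14) ≈ 0.204. Adjusting to match 0.2 gives s ≈ 114.31.
So α = 0.17·114.31 ≈ 19.43, β = 0.83·114.31 ≈ 94.88.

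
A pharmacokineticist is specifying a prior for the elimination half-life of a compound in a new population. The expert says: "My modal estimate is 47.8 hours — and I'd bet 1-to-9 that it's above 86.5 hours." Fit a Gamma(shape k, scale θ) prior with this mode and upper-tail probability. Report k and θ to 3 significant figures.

Gamma(k,θ) with k>1 has mode (k−1)θ, so θ = 47.8/(k−1).
Need P(X < 86.5) = 0.9 with θ tied to k this way. Start at k = 2, θ = 47.8: P(X<86.5) ≈ 0.540.
Too low — raise k to concentrate. Iterating converges to k ≈ 6.41.
Then θ = 47.8/(6.41−1) ≈ 8.83.

k ≈ 6.41, θ ≈ 8.83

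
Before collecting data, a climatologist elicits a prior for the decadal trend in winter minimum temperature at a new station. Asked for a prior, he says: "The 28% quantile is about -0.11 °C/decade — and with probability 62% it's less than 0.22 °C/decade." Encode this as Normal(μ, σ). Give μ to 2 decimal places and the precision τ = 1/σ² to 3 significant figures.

μ = 0.11, τ = 7.25

The p-quantile of Normal(μ,σ) is μ + z_p·σ, with z_{0.28} = -0.5828 and z_{0.62} = 0.3055.
Eliminate σ: μ = (z₂·x₁ − z₁·x₂)/(z₂ − z₁) = (0.3055·-0.11 − (-0.5828)·0.22)/0.8883 = 0.11.
Then σ = (x₂ − x₁)/(z₂ − z₁) = (0.22 − -0.11)/0.8883 = 0.37.
Precision τ = 1/σ² = 1/0.3715² = 7.25.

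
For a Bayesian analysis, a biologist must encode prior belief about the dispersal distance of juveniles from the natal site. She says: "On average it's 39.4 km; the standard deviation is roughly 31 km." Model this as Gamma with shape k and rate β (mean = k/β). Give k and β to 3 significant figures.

For Gamma(k, rate β): mean = k/β, variance = k/β², so CV = 1/√k.
CV = SD/mean = 31/39.4 = 0.7868, hence k = 1/CV² = 1.62.
Then β = k/mean = 1.62/39.4 = 0.041.

k ≈ 1.62, β ≈ 0.041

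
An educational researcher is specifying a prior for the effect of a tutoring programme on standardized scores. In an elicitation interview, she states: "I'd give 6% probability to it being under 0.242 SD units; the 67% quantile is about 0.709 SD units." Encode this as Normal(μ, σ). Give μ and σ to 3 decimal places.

The p-quantile of Normal(μ,σ) is μ + z_p·σ, with z_{0.06} = -1.555 and z_{0.67} = 0.4399.
Eliminate σ: μ = (z₂·x₁ − z₁·x₂)/(z₂ − z₁) = (0.4399·0.242 − (-1.555)·0.709)/1.995 = 0.606.
Then σ = (x₂ − x₁)/(z₂ − z₁) = (0.709 − 0.242)/1.995 = 0.234.

μ = 0.606, σ = 0.234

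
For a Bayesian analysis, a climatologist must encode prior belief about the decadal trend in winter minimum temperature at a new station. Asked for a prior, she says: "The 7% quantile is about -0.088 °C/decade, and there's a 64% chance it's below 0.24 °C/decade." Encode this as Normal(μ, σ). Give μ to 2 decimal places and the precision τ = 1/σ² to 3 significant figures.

The p-quantile of Normal(μ,σ) is μ + z_p·σ, with z_{0.07} = -1.476 and z_{0.64} = 0.3585.
Eliminate σ: μ = (z₂·x₁ − z₁·x₂)/(z₂ − z₁) = (0.3585·-0.088 − (-1.476)·0.24)/1.834 = 0.18.
Then σ = (x₂ − x₁)/(z₂ − z₁) = (0.24 − -0.088)/1.834 = 0.18.
Precision τ = 1/σ² = 1/0.1788² = 31.3.

μ = 0.18, τ = 31.3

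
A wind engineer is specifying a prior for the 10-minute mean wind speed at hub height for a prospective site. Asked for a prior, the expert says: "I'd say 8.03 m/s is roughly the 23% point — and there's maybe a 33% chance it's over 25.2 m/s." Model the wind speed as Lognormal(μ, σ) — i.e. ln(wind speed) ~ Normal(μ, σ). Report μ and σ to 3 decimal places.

If T ~ Lognormal(μ,σ) then ln T ~ Normal(μ,σ), so the p-quantile of ln T is μ + z_p·σ.
ln(8.03) = 2.083 and ln(25.2) = 3.227; z_{0.23} = -0.7388, z_{0.67} = 0.4399.
σ = (3.227 − 2.083)/(0.4399 − (-0.7388)) = 0.970.
μ = 2.083 − (-0.7388)·0.970 = 2.800.

μ ≈ 2.800, σ ≈ 0.970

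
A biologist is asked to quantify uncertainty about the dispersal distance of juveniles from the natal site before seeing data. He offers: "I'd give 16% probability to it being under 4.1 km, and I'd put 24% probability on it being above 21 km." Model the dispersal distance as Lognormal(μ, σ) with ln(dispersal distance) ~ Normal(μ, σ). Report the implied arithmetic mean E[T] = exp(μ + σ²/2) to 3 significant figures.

E[T] ≈ 16.9 km

If T ~ Lognormal(μ,σ) then ln T ~ Normal(μ,σ), so the p-quantile of ln T is μ + z_p·σ.
ln(4.1) = 1.411 and ln(21) = 3.045; z_{0.16} = -0.9945, z_{0.76} = 0.7063.
σ = (3.045 − 1.411)/(0.7063 − (-0.9945)) = 0.960.
μ = 1.411 − (-0.9945)·0.960 = 2.366.
E[T] = exp(μ + σ²/2) = exp(2.366 + 0.4613) = 16.9 km.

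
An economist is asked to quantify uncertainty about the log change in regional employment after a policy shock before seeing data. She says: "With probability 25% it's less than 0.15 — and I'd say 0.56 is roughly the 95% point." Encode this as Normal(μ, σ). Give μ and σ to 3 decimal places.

The p-quantile of Normal(μ,σ) is μ + z_p·σ, with z_{0.25} = -0.6745 and z_{0.95} = 1.645.
Eliminate σ: μ = (z₂·x₁ − z₁·x₂)/(z₂ − z₁) = (1.645·0.15 − (-0.6745)·0.56)/2.319 = 0.269.
Then σ = (x₂ − x₁)/(z₂ − z₁) = (0.56 − 0.15)/2.319 = 0.177.

μ = 0.269, σ = 0.177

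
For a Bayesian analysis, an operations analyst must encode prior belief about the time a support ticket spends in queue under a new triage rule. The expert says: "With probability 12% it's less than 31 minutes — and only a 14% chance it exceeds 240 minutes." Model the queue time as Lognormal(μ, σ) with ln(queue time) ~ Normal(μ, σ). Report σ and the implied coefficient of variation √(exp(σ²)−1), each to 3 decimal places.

If T ~ Lognormal(μ,σ) then ln T ~ Normal(μ,σ), so the p-quantile of ln T is μ + z_p·σ.
ln(31) = 3.434 and ln(240) = 5.481; z_{0.12} = -1.175, z_{0.86} = 1.08.
σ = (5.481 − 3.434)/(1.08 − (-1.175)) = 0.907.
μ = 3.434 − (-1.175)·0.907 = 4.500.
CV = √(exp(σ²)−1) = √(exp(0.8235)−1) = 1.131.

σ ≈ 0.907, CV ≈ 1.131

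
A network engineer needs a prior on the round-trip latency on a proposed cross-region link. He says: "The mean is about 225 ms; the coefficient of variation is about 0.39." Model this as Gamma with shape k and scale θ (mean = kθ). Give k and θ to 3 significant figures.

For Gamma(k, scale θ): mean = kθ, variance = kθ², so CV = 1/√k.
CV = 0.39, hence k = 1/CV² = 6.57.
Then θ = mean/k = 225/6.57 = 34.2.

k ≈ 6.57, θ ≈ 34.2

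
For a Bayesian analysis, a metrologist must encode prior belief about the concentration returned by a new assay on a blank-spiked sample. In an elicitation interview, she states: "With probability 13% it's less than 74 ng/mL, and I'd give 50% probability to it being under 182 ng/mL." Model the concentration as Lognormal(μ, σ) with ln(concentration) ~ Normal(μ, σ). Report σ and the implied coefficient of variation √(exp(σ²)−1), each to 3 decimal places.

σ ≈ 0.799, CV ≈ 0.945

If T ~ Lognormal(μ,σ) then ln T ~ Normal(μ,σ), so the p-quantile of ln T is μ + z_p·σ.
ln(74) = 4.304 and ln(182) = 5.204; z_{0.13} = -1.126, z_{0.5} = 0.
σ = (5.204 − 4.304)/(0 − (-1.126)) = 0.799.
μ = 4.304 − (-1.126)·0.799 = 5.204.
CV = √(exp(σ²)−1) = √(exp(0.6383)−1) = 0.945.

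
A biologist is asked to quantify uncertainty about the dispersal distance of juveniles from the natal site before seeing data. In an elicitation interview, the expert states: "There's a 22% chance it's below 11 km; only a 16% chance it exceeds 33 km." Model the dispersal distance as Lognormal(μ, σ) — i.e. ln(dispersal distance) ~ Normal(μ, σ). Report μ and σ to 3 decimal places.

If T ~ Lognormal(μ,σ) then ln T ~ Normal(μ,σ), so the p-quantile of ln T is μ + z_p·σ.
ln(11) = 2.398 and ln(33) = 3.497; z_{0.22} = -0.7722, z_{0.84} = 0.9945.
σ = (3.497 − 2.398)/(0.9945 − (-0.7722)) = 0.622.
μ = 2.398 − (-0.7722)·0.622 = 2.878.

μ ≈ 2.878, σ ≈ 0.622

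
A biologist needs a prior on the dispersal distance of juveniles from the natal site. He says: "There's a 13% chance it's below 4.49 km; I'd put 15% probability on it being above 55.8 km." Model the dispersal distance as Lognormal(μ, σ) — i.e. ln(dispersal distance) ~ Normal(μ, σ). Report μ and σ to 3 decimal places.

If T ~ Lognormal(μ,σ) then ln T ~ Normal(μ,σ), so the p-quantile of ln T is μ + z_p·σ.
ln(4.49) = 1.502 and ln(55.8) = 4.022; z_{0.13} = -1.126, z_{0.85} = 1.036.
σ = (4.022 − 1.502)/(1.036 − (-1.126)) = 1.165.
μ = 1.502 − (-1.126)·1.165 = 2.814.

μ ≈ 2.814, σ ≈ 1.165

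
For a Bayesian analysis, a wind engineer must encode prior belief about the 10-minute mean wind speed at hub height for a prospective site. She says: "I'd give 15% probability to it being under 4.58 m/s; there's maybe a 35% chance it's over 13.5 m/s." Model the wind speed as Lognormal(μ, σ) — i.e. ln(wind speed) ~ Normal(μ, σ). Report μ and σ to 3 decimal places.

μ ≈ 2.310, σ ≈ 0.760

If T ~ Lognormal(μ,σ) then ln T ~ Normal(μ,σ), so the p-quantile of ln T is μ + z_p·σ.
ln(4.58) = 1.522 and ln(13.5) = 2.603; z_{0.15} = -1.036, z_{0.65} = 0.3853.
σ = (2.603 − 1.522)/(0.3853 − (-1.036)) = 0.760.
μ = 1.522 − (-1.036)·0.760 = 2.310.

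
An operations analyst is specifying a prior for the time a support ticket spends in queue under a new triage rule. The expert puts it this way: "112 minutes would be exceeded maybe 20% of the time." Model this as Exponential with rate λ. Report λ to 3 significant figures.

P(T > 112.0) = e^(−λ·112.0) = 0.2, so λ = −ln(0.2)/112.0 = 0.0144.

λ ≈ 0.0144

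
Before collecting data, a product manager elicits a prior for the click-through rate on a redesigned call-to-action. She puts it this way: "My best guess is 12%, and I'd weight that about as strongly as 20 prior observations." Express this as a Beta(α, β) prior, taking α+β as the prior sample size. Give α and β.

Under the effective-sample-size interpretation, Beta(α, β) has prior mean α/(α+β) and prior sample size α+β.
So α+β = 20 and α/(α+β) = 0.12, giving α = 0.12·20 = 2.4 and β = 20 − 2.4 = 17.6.

α = 2.4, β = 17.6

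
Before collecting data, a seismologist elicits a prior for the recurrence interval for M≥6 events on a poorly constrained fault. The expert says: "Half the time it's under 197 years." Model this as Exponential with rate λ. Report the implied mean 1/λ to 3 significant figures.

Exponential median = ln 2 / λ, so λ = ln 2 / 197.0 = 0.00352.
Mean = 1/λ = 284 years.

mean ≈ 284 years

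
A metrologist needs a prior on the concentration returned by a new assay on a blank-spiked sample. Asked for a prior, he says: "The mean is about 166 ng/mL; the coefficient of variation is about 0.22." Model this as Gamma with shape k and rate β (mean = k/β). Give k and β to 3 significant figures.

k ≈ 20.7, β ≈ 0.124

For Gamma(k, rate β): mean = k/β, variance = k/β², so CV = 1/√k.
CV = 0.22, hence k = 1/CV² = 20.7.
Then β = k/mean = 20.7/166 = 0.124.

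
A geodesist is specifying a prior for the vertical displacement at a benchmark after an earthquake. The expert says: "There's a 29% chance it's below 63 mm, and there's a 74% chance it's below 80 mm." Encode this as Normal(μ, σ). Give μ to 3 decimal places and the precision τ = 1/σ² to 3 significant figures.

For Normal(μ,σ), the p-quantile is μ + z_p·σ. Here z_{0.29} = -0.5534, z_{0.74} = 0.6433.
So 63 = μ − 0.5534σ and 80 = μ + 0.6433σ.
Subtracting: σ = (80 − 63)/(0.6433 − (-0.5534)) = 14.205.
Then μ = 63 − (-0.5534)·14.205 = 70.861.
Precision τ = 1/σ² = 1/14.21² = 0.00496.

μ = 70.861, τ = 0.00496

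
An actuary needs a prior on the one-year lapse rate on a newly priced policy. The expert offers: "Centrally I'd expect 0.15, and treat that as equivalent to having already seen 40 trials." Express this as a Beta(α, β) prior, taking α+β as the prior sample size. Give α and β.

Under the effective-sample-size interpretation, Beta(α, β) has prior mean α/(α+β) and prior sample size α+β.
So α+β = 40 and α/(α+β) = 0.15, giving α = 0.15·40 = 6 and β = 40 − 6 = 34.

α = 6, β = 34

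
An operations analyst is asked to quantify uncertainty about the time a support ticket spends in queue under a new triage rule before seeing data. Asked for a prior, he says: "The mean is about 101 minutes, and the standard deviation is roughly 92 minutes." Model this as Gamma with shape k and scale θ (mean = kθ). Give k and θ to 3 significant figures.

k ≈ 1.21, θ ≈ 83.8

For Gamma(k, scale θ): mean = kθ, variance = kθ², so CV = 1/√k.
CV = SD/mean = 92/101 = 0.9109, hence k = 1/CV² = 1.21.
Then θ = mean/k = 101/1.21 = 83.8.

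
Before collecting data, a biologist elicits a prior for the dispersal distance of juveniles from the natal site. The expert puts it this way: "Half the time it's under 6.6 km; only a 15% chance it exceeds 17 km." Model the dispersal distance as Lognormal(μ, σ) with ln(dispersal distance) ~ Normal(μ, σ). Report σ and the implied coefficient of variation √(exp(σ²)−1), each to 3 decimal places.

If T ~ Lognormal(μ,σ) then ln T ~ Normal(μ,σ), so the p-quantile of ln T is μ + z_p·σ.
ln(6.6) = 1.887 and ln(17) = 2.833; z_{0.5} = 0, z_{0.85} = 1.036.
σ = (2.833 − 1.887)/(1.036 − (0)) = 0.913.
μ = 1.887 − (0)·0.913 = 1.887.
CV = √(exp(σ²)−1) = √(exp(0.8334)−1) = 1.141.

σ ≈ 0.913, CV ≈ 1.141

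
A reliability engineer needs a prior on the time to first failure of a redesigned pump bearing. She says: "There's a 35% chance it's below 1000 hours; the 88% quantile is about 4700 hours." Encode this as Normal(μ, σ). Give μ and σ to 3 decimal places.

μ = 1913.721, σ = 2371.328

The p-quantile of Normal(μ,σ) is μ + z_p·σ, with z_{0.35} = -0.3853 and z_{0.88} = 1.175.
Eliminate σ: μ = (z₂·x₁ − z₁·x₂)/(z₂ − z₁) = (1.175·1000 − (-0.3853)·4700)/1.56 = 1913.721.
Then σ = (x₂ − x₁)/(z₂ − z₁) = (4700 − 1000)/1.56 = 2371.328.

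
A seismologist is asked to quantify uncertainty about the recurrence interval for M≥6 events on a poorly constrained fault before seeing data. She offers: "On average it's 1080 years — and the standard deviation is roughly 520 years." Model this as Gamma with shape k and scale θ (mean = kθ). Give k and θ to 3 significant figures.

k ≈ 4.31, θ ≈ 250

For Gamma(k, scale θ): mean = kθ, variance = kθ², so CV = 1/√k.
CV = SD/mean = 520/1080 = 0.4815, hence k = 1/CV² = 4.31.
Then θ = mean/k = 1080/4.31 = 250.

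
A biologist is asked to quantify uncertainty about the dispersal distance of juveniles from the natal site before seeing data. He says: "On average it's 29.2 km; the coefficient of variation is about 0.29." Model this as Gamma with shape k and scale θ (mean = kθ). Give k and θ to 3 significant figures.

k ≈ 11.9, θ ≈ 2.46

For Gamma(k, scale θ): mean = kθ, variance = kθ², so CV = 1/√k.
CV = 0.29, hence k = 1/CV² = 11.9.
Then θ = mean/k = 29.2/11.9 = 2.46.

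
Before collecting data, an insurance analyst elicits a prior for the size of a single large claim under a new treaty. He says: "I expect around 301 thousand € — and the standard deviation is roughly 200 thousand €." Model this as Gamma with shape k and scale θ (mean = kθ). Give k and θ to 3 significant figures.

k ≈ 2.27, θ ≈ 133

For Gamma(k, scale θ): mean = kθ, variance = kθ², so CV = 1/√k.
CV = SD/mean = 200/301 = 0.6645, hence k = 1/CV² = 2.27.
Then θ = mean/k = 301/2.27 = 133.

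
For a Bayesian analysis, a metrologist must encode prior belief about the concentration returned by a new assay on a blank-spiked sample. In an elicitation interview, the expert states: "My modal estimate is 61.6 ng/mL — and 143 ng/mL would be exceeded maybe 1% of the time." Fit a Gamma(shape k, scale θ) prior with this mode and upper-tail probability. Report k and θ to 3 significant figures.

k ≈ 7.72, θ ≈ 9.16

Gamma(k,θ) with k>1 has mode (k−1)θ, so θ = 61.6/(k−1).
Need P(X < 143) = 0.99 with θ tied to k this way. Start at k = 2, θ = 61.6: P(X<143) ≈ 0.674.
Too low — raise k to concentrate. Iterating converges to k ≈ 7.72.
Then θ = 61.6/(7.72−1) ≈ 9.16.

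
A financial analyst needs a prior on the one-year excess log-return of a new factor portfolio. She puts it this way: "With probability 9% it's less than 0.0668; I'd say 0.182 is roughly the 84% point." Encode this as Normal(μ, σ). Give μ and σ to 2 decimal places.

μ = 0.13, σ = 0.05

For Normal(μ,σ), the p-quantile is μ + z_p·σ. Here z_{0.09} = -1.341, z_{0.84} = 0.9945.
So 0.0668 = μ − 1.341σ and 0.182 = μ + 0.9945σ.
Subtracting: σ = (0.182 − 0.0668)/(0.9945 − (-1.341)) = 0.05.
Then μ = 0.0668 − (-1.341)·0.05 = 0.13.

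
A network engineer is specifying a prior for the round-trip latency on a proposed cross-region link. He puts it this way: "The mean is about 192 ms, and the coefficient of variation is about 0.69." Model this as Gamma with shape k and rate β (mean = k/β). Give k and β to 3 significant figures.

For Gamma(k, rate β): mean = k/β, variance = k/β², so CV = 1/√k.
CV = 0.69, hence k = 1/CV² = 2.1.
Then β = k/mean = 2.1/192 = 0.0109.

k ≈ 2.1, β ≈ 0.0109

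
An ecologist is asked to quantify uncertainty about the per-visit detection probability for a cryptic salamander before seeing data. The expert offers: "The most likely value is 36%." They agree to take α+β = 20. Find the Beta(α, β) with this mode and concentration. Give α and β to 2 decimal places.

α = 7.48, β = 12.52

For α,β > 1 the Beta mode is (α−1)/(α+β−2). With α+β = 20, the mode is (α−1)/18.
Set (α−1)/18 = 0.36 → α = 1 + 0.36·18 = 7.48.
β = 20 − α = 12.52.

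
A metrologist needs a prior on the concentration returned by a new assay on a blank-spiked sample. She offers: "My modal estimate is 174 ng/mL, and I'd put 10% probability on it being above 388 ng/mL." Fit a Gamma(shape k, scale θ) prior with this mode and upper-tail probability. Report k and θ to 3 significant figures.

Gamma(k,θ) with k>1 has mode (k−1)θ, so θ = 174/(k−1).
Need P(X < 388) = 0.9 with θ tied to k this way. Start at k = 2, θ = 174: P(X<388) ≈ 0.653.
Too low — raise k to concentrate. Iterating converges to k ≈ 3.99.
Then θ = 174/(3.99−1) ≈ 58.2.

k ≈ 3.99, θ ≈ 58.2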